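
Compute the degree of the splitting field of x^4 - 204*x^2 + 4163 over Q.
[K:Q] = 4

f factors as (x^2 - 181)(x^2 - 23); the splitting field is K = Q(sqrt(181), sqrt(23)). Since 181, 23, and 4163 are all non-squares in Q, the three subfields Q(sqrt(181)), Q(sqrt(23)), Q(sqrt(4163)) are distinct degree-2 extensions, so [K:Q] = 4 (Klein four Galois group).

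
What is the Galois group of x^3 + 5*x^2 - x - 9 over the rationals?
Gal(K/Q) = S_3 (symmetric group of order 6)

Compute the discriminant of x^3 + (5)*x^2 + (-1)*x + (-9): Δ = 3152. Since Δ is not a rational square, the Galois group is not contained in A_3; it must be the full S_3 (irreducibility of the cubic rules out anything smaller).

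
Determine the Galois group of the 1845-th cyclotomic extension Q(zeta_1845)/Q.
|Gal(Q(zeta_1845)/Q)| = phi(1845) = 960; group ≅ (Z/1845Z)^* ≅ Z/4Z × Z/6Z × Z/40Z

The n-th cyclotomic polynomial Φ_1845(x) is the minimal polynomial of zeta_1845 over Q and has degree phi(1845) = 960. So Q(zeta_1845) is a degree-960 Galois extension with Galois group (Z/1845Z)^*. By CRT, (Z/1845Z)^* ≅ (Z/9Z)^* × (Z/5Z)^* × (Z/41Z)^*. Each prime-power unit group is (Z/9Z)^* ≅ Z/6Z; (Z/5Z)^* ≅ Z/4Z; (Z/41Z)^* ≅ Z/40Z. Hence Gal(Q(zeta_1845)/Q) ≅ Z/4Z × Z/6Z × Z/40Z.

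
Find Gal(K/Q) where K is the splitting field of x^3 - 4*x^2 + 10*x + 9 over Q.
Gal(K/Q) = S_3 (symmetric group of order 6)

Compute the discriminant of x^3 + (-4)*x^2 + (10)*x + (9): Δ = -8763. Since Δ is not a rational square, the Galois group is not contained in A_3; it must be the full S_3 (irreducibility of the cubic rules out anything smaller).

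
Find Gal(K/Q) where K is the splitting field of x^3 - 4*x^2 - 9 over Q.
Gal(K/Q) = S_3 (symmetric group of order 6)

Compute the discriminant of x^3 + (-4)*x^2 + (0)*x + (-9): Δ = -4491. Since Δ is not a rational square, the Galois group is not contained in A_3; it must be the full S_3 (irreducibility of the cubic rules out anything smaller).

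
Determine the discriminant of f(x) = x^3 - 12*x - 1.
Δ = 6885

For a depressed cubic x^3 + p x + q the discriminant is Δ = -4 p^3 - 27 q^2 = -4*(-12)^3 - 27*(-1)^2 = 6912 - 27 = 6885.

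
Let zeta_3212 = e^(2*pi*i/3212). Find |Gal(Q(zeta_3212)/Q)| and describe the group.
|Gal(Q(zeta_3212)/Q)| = phi(3212) = 1440; group ≅ (Z/3212Z)^* ≅ Z/2Z × Z/10Z × Z/72Z

The n-th cyclotomic polynomial Φ_3212(x) is the minimal polynomial of zeta_3212 over Q and has degree phi(3212) = 1440. So Q(zeta_3212) is a degree-1440 Galois extension with Galois group (Z/3212Z)^*. By CRT, (Z/3212Z)^* ≅ (Z/4Z)^* × (Z/11Z)^* × (Z/73Z)^*. Each prime-power unit group is (Z/4Z)^* ≅ Z/2Z; (Z/11Z)^* ≅ Z/10Z; (Z/73Z)^* ≅ Z/72Z. Hence Gal(Q(zeta_3212)/Q) ≅ Z/2Z × Z/10Z × Z/72Z.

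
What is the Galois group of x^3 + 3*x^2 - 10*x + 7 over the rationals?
Gal(K/Q) = S_3 (symmetric group of order 6)

Compute the discriminant of x^3 + (3)*x^2 + (-10)*x + (7): Δ = -959. Since Δ is not a rational square, the Galois group is not contained in A_3; it must be the full S_3 (irreducibility of the cubic rules out anything smaller).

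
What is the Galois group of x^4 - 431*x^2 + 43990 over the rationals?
Gal(K/Q) = V_4 (Klein four-group, Z/2Z × Z/2Z)

f factors as (x^2 - 166)(x^2 - 265), so the splitting field is K = Q(sqrt(166), sqrt(265)). The elements 166, 265, 43990 are all non-squares in Q, so sqrt(166) and sqrt(265) generate independent quadratic extensions. Thus [K:Q] = 4 and Gal(K/Q) is generated by the two order-2 automorphisms sqrt(166) ↦ -sqrt(166) and sqrt(265) ↦ -sqrt(265), giving V_4.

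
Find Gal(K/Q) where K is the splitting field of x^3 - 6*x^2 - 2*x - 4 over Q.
Gal(K/Q) = S_3 (symmetric group of order 6)

Compute the discriminant of x^3 + (-6)*x^2 + (-2)*x + (-4): Δ = -4576. Since Δ is not a rational square, the Galois group is not contained in A_3; it must be the full S_3 (irreducibility of the cubic rules out anything smaller).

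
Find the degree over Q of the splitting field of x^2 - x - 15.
[K:Q] = 2

The discriminant of x^2 + (-1)*x + (-15) is b^2 - 4c = 1 - (-60) = 61. Since 61 is not a perfect square in Q, the polynomial is irreducible over Q. Its two roots generate a degree-2 extension, so [K:Q] = 2.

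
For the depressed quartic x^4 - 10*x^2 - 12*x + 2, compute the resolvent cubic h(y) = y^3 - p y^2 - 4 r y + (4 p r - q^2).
h(y) = y^3 + 10*y^2 - 8*y - 224

Identify coefficients: p = -10, q = -12, r = 2.
Plug into h(y) = y^3 - p y^2 - 4 r y + (4 p r - q^2):
  h(y) = y^3 - (-10) y^2 - 4*(2) y + (4*(-10)*(2) - (-12)^2)
       = y^3 + (10) y^2 + (-8) y + (-224).
Simplifying: h(y) = y^3 + 10*y^2 - 8*y - 224.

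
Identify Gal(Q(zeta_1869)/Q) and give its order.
|Gal(Q(zeta_1869)/Q)| = phi(1869) = 1056; group ≅ (Z/1869Z)^* ≅ Z/2Z × Z/6Z × Z/88Z

The n-th cyclotomic polynomial Φ_1869(x) is the minimal polynomial of zeta_1869 over Q and has degree phi(1869) = 1056. So Q(zeta_1869) is a degree-1056 Galois extension with Galois group (Z/1869Z)^*. By CRT, (Z/1869Z)^* ≅ (Z/3Z)^* × (Z/7Z)^* × (Z/89Z)^*. Each prime-power unit group is (Z/3Z)^* ≅ Z/2Z; (Z/7Z)^* ≅ Z/6Z; (Z/89Z)^* ≅ Z/88Z. Hence Gal(Q(zeta_1869)/Q) ≅ Z/2Z × Z/6Z × Z/88Z.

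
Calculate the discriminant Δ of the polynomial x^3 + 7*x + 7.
Δ = -2695

For a depressed cubic x^3 + p x + q the discriminant is Δ = -4 p^3 - 27 q^2 = -4*(7)^3 - 27*(7)^2 = -1372 - 1323 = -2695.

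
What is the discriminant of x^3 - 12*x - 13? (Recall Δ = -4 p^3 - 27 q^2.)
Δ = 2349

For a depressed cubic x^3 + p x + q the discriminant is Δ = -4 p^3 - 27 q^2 = -4*(-12)^3 - 27*(-13)^2 = 6912 - 4563 = 2349.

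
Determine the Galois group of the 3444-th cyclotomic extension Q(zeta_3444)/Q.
|Gal(Q(zeta_3444)/Q)| = phi(3444) = 960; group ≅ (Z/3444Z)^* ≅ Z/2Z × Z/2Z × Z/6Z × Z/40Z

The n-th cyclotomic polynomial Φ_3444(x) is the minimal polynomial of zeta_3444 over Q and has degree phi(3444) = 960. So Q(zeta_3444) is a degree-960 Galois extension with Galois group (Z/3444Z)^*. By CRT, (Z/3444Z)^* ≅ (Z/4Z)^* × (Z/3Z)^* × (Z/7Z)^* × (Z/41Z)^*. Each prime-power unit group is (Z/4Z)^* ≅ Z/2Z; (Z/3Z)^* ≅ Z/2Z; (Z/7Z)^* ≅ Z/6Z; (Z/41Z)^* ≅ Z/40Z. Hence Gal(Q(zeta_3444)/Q) ≅ Z/2Z × Z/2Z × Z/6Z × Z/40Z.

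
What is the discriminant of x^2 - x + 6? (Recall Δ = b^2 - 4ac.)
Δ = -23

For a quadratic a x^2 + b x + c the discriminant is Δ = b^2 - 4ac = (-1)^2 - 4*(1)*(6) = 1 - (24) = -23.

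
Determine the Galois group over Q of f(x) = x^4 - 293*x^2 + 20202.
Gal(K/Q) = V_4 (Klein four-group, Z/2Z × Z/2Z)

f factors as (x^2 - 182)(x^2 - 111), so the splitting field is K = Q(sqrt(182), sqrt(111)). The elements 182, 111, 20202 are all non-squares in Q, so sqrt(182) and sqrt(111) generate independent quadratic extensions. Thus [K:Q] = 4 and Gal(K/Q) is generated by the two order-2 automorphisms sqrt(182) ↦ -sqrt(182) and sqrt(111) ↦ -sqrt(111), giving V_4.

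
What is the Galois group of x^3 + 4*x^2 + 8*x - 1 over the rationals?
Gal(K/Q) = S_3 (symmetric group of order 6)

Compute the discriminant of x^3 + (4)*x^2 + (8)*x + (-1): Δ = -1371. Since Δ is not a rational square, the Galois group is not contained in A_3; it must be the full S_3 (irreducibility of the cubic rules out anything smaller).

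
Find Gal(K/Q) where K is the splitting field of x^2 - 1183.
Gal(K/Q) = Z/2Z (cyclic of order 2)

x^2 - 1183 is irreducible over Q since 1183 is not a rational square. The splitting field Q(sqrt(1183)) has degree 2 over Q, and its unique nontrivial automorphism is sqrt(1183) ↦ -sqrt(1183). Hence Gal(Q(sqrt(1183))/Q) = Z/2Z.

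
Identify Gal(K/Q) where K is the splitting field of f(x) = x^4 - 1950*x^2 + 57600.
Gal(K/Q) = Z/2Z (cyclic of order 2)

f factors as (x^2 - 1920)(x^2 - 30), so the splitting field is K = Q(sqrt(1920), sqrt(30)). The squarefree part of 1920 is 30 and the squarefree part of 30 is also 30, so sqrt(1920) and sqrt(30) are both rational multiples of sqrt(30). Hence Q(sqrt(1920)) = Q(sqrt(30)) = Q(sqrt(30)), and the splitting field collapses to a single degree-2 extension with Galois group Z/2Z.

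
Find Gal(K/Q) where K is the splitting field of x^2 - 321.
Gal(K/Q) = Z/2Z (cyclic of order 2)

x^2 - 321 is irreducible over Q since 321 is not a rational square. The splitting field Q(sqrt(321)) has degree 2 over Q, and its unique nontrivial automorphism is sqrt(321) ↦ -sqrt(321). Hence Gal(Q(sqrt(321))/Q) = Z/2Z.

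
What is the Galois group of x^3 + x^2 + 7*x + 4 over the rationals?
Gal(K/Q) = S_3 (symmetric group of order 6)

Compute the discriminant of x^3 + (1)*x^2 + (7)*x + (4): Δ = -1267. Since Δ is not a rational square, the Galois group is not contained in A_3; it must be the full S_3 (irreducibility of the cubic rules out anything smaller).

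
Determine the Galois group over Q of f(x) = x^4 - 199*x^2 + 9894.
Gal(K/Q) = V_4 (Klein four-group, Z/2Z × Z/2Z)

f factors as (x^2 - 102)(x^2 - 97), so the splitting field is K = Q(sqrt(102), sqrt(97)). The elements 102, 97, 9894 are all non-squares in Q, so sqrt(102) and sqrt(97) generate independent quadratic extensions. Thus [K:Q] = 4 and Gal(K/Q) is generated by the two order-2 automorphisms sqrt(102) ↦ -sqrt(102) and sqrt(97) ↦ -sqrt(97), giving V_4.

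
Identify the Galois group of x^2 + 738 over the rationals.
Gal(K/Q) = Z/2Z (cyclic of order 2)

x^2 + 738 is irreducible over Q since -738 is not a rational square. The splitting field Q(sqrt(-738)) has degree 2 over Q, and its unique nontrivial automorphism is sqrt(-738) ↦ -sqrt(-738). Hence Gal(Q(sqrt(-738))/Q) = Z/2Z.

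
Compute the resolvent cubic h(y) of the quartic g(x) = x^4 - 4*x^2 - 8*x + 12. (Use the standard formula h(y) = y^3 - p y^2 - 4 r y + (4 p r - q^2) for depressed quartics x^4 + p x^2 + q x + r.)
h(y) = y^3 + 4*y^2 - 48*y - 256

Identify coefficients: p = -4, q = -8, r = 12.
Plug into h(y) = y^3 - p y^2 - 4 r y + (4 p r - q^2):
  h(y) = y^3 - (-4) y^2 - 4*(12) y + (4*(-4)*(12) - (-8)^2)
       = y^3 + (4) y^2 + (-48) y + (-256).
Simplifying: h(y) = y^3 + 4*y^2 - 48*y - 256.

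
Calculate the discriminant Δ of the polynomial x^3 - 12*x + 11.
Δ = 3645

For a depressed cubic x^3 + p x + q the discriminant is Δ = -4 p^3 - 27 q^2 = -4*(-12)^3 - 27*(11)^2 = 6912 - 3267 = 3645.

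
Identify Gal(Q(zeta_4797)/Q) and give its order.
|Gal(Q(zeta_4797)/Q)| = phi(4797) = 2880; group ≅ (Z/4797Z)^* ≅ Z/6Z × Z/12Z × Z/40Z

The n-th cyclotomic polynomial Φ_4797(x) is the minimal polynomial of zeta_4797 over Q and has degree phi(4797) = 2880. So Q(zeta_4797) is a degree-2880 Galois extension with Galois group (Z/4797Z)^*. By CRT, (Z/4797Z)^* ≅ (Z/9Z)^* × (Z/13Z)^* × (Z/41Z)^*. Each prime-power unit group is (Z/9Z)^* ≅ Z/6Z; (Z/13Z)^* ≅ Z/12Z; (Z/41Z)^* ≅ Z/40Z. Hence Gal(Q(zeta_4797)/Q) ≅ Z/6Z × Z/12Z × Z/40Z.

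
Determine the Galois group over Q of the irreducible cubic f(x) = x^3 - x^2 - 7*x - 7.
Gal(K/Q) = S_3 (symmetric group of order 6)

Compute the discriminant of x^3 + (-1)*x^2 + (-7)*x + (-7): Δ = -812. Since Δ is not a rational square, the Galois group is not contained in A_3; it must be the full S_3 (irreducibility of the cubic rules out anything smaller).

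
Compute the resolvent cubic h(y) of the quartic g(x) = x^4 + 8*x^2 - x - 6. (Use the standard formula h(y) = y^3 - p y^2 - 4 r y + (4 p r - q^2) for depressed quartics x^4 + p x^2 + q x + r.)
h(y) = y^3 - 8*y^2 + 24*y - 193

Identify coefficients: p = 8, q = -1, r = -6.
Plug into h(y) = y^3 - p y^2 - 4 r y + (4 p r - q^2):
  h(y) = y^3 - (8) y^2 - 4*(-6) y + (4*(8)*(-6) - (-1)^2)
       = y^3 + (-8) y^2 + (24) y + (-193).
Simplifying: h(y) = y^3 - 8*y^2 + 24*y - 193.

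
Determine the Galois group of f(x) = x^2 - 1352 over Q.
Gal(K/Q) = Z/2Z (cyclic of order 2)

x^2 - 1352 is irreducible over Q since 1352 is not a rational square. The splitting field Q(sqrt(1352)) has degree 2 over Q, and its unique nontrivial automorphism is sqrt(1352) ↦ -sqrt(1352). Hence Gal(Q(sqrt(1352))/Q) = Z/2Z.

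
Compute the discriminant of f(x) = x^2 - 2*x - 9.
Δ = 40

For a quadratic a x^2 + b x + c the discriminant is Δ = b^2 - 4ac = (-2)^2 - 4*(1)*(-9) = 4 - (-36) = 40.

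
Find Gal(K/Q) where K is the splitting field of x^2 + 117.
Gal(K/Q) = Z/2Z (cyclic of order 2)

x^2 + 117 is irreducible over Q since -117 is not a rational square. The splitting field Q(sqrt(-117)) has degree 2 over Q, and its unique nontrivial automorphism is sqrt(-117) ↦ -sqrt(-117). Hence Gal(Q(sqrt(-117))/Q) = Z/2Z.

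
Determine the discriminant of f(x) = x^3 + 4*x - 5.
Δ = -931

For a depressed cubic x^3 + p x + q the discriminant is Δ = -4 p^3 - 27 q^2 = -4*(4)^3 - 27*(-5)^2 = -256 - 675 = -931.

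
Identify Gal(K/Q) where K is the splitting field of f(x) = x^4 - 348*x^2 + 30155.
Gal(K/Q) = V_4 (Klein four-group, Z/2Z × Z/2Z)

f factors as (x^2 - 163)(x^2 - 185), so the splitting field is K = Q(sqrt(163), sqrt(185)). The elements 163, 185, 30155 are all non-squares in Q, so sqrt(163) and sqrt(185) generate independent quadratic extensions. Thus [K:Q] = 4 and Gal(K/Q) is generated by the two order-2 automorphisms sqrt(163) ↦ -sqrt(163) and sqrt(185) ↦ -sqrt(185), giving V_4.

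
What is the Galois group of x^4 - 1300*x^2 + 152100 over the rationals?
Gal(K/Q) = Z/2Z (cyclic of order 2)

f factors as (x^2 - 1170)(x^2 - 130), so the splitting field is K = Q(sqrt(1170), sqrt(130)). The squarefree part of 1170 is 130 and the squarefree part of 130 is also 130, so sqrt(1170) and sqrt(130) are both rational multiples of sqrt(130). Hence Q(sqrt(1170)) = Q(sqrt(130)) = Q(sqrt(130)), and the splitting field collapses to a single degree-2 extension with Galois group Z/2Z.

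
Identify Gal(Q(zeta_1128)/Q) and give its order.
|Gal(Q(zeta_1128)/Q)| = phi(1128) = 368; group ≅ (Z/1128Z)^* ≅ Z/2Z × Z/2Z × Z/2Z × Z/46Z

The n-th cyclotomic polynomial Φ_1128(x) is the minimal polynomial of zeta_1128 over Q and has degree phi(1128) = 368. So Q(zeta_1128) is a degree-368 Galois extension with Galois group (Z/1128Z)^*. By CRT, (Z/1128Z)^* ≅ (Z/8Z)^* × (Z/3Z)^* × (Z/47Z)^*. Each prime-power unit group is (Z/8Z)^* ≅ Z/2Z × Z/2Z; (Z/3Z)^* ≅ Z/2Z; (Z/47Z)^* ≅ Z/46Z. Hence Gal(Q(zeta_1128)/Q) ≅ Z/2Z × Z/2Z × Z/2Z × Z/46Z.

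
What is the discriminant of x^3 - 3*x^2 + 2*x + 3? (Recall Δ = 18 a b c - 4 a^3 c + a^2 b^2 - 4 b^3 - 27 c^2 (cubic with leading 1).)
Δ = -239

For x^3 + a x^2 + b x + c the discriminant is Δ = 18 a b c - 4 a^3 c + a^2 b^2 - 4 b^3 - 27 c^2.
Plug a = -3, b = 2, c = 3:
  18*(-3)*(2)*(3) - 4*(-3)^3*(3) + (-3)^2*(2)^2 - 4*(2)^3 - 27*(3)^2
  = -324 + (324) + 36 + (-32) + (-243)
  = -239.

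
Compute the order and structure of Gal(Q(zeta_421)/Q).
|Gal(Q(zeta_421)/Q)| = phi(421) = 420; group ≅ (Z/421Z)^* ≅ Z/420Z

The n-th cyclotomic polynomial Φ_421(x) is the minimal polynomial of zeta_421 over Q and has degree phi(421) = 420. So Q(zeta_421) is a degree-420 Galois extension with Galois group (Z/421Z)^*. (Z/421Z)^* is cyclic since 421 is an odd prime power (or 4). Hence Gal(Q(zeta_421)/Q) ≅ Z/420Z.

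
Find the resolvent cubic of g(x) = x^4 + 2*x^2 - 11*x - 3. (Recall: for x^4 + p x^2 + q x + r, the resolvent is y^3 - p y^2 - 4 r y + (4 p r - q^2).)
h(y) = y^3 - 2*y^2 + 12*y - 145

Identify coefficients: p = 2, q = -11, r = -3.
Plug into h(y) = y^3 - p y^2 - 4 r y + (4 p r - q^2):
  h(y) = y^3 - (2) y^2 - 4*(-3) y + (4*(2)*(-3) - (-11)^2)
       = y^3 + (-2) y^2 + (12) y + (-145).
Simplifying: h(y) = y^3 - 2*y^2 + 12*y - 145.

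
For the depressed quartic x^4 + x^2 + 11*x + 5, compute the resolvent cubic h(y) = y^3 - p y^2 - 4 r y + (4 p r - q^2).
h(y) = y^3 - y^2 - 20*y - 101

Identify coefficients: p = 1, q = 11, r = 5.
Plug into h(y) = y^3 - p y^2 - 4 r y + (4 p r - q^2):
  h(y) = y^3 - (1) y^2 - 4*(5) y + (4*(1)*(5) - (11)^2)
       = y^3 + (-1) y^2 + (-20) y + (-101).
Simplifying: h(y) = y^3 - y^2 - 20*y - 101.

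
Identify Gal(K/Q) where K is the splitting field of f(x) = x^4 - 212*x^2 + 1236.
Gal(K/Q) = V_4 (Klein four-group, Z/2Z × Z/2Z)

f factors as (x^2 - 206)(x^2 - 6), so the splitting field is K = Q(sqrt(206), sqrt(6)). The elements 206, 6, 1236 are all non-squares in Q, so sqrt(206) and sqrt(6) generate independent quadratic extensions. Thus [K:Q] = 4 and Gal(K/Q) is generated by the two order-2 automorphisms sqrt(206) ↦ -sqrt(206) and sqrt(6) ↦ -sqrt(6), giving V_4.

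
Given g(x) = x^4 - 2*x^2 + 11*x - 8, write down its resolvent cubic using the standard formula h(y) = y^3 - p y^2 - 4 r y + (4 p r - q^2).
h(y) = y^3 + 2*y^2 + 32*y - 57

Identify coefficients: p = -2, q = 11, r = -8.
Plug into h(y) = y^3 - p y^2 - 4 r y + (4 p r - q^2):
  h(y) = y^3 - (-2) y^2 - 4*(-8) y + (4*(-2)*(-8) - (11)^2)
       = y^3 + (2) y^2 + (32) y + (-57).
Simplifying: h(y) = y^3 + 2*y^2 + 32*y - 57.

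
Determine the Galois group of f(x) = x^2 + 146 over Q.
Gal(K/Q) = Z/2Z (cyclic of order 2)

x^2 + 146 is irreducible over Q since -146 is not a rational square. The splitting field Q(sqrt(-146)) has degree 2 over Q, and its unique nontrivial automorphism is sqrt(-146) ↦ -sqrt(-146). Hence Gal(Q(sqrt(-146))/Q) = Z/2Z.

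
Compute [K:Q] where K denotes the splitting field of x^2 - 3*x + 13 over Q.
[K:Q] = 2

The discriminant of x^2 + (-3)*x + (13) is b^2 - 4c = 9 - (52) = -43. Since -43 is not a perfect square in Q, the polynomial is irreducible over Q. Its two roots generate a degree-2 extension, so [K:Q] = 2.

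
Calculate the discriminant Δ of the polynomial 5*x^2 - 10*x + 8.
Δ = -60

For a quadratic a x^2 + b x + c the discriminant is Δ = b^2 - 4ac = (-10)^2 - 4*(5)*(8) = 100 - (160) = -60.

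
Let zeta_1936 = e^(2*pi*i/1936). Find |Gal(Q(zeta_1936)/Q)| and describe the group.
|Gal(Q(zeta_1936)/Q)| = phi(1936) = 880; group ≅ (Z/1936Z)^* ≅ Z/2Z × Z/4Z × Z/110Z

The n-th cyclotomic polynomial Φ_1936(x) is the minimal polynomial of zeta_1936 over Q and has degree phi(1936) = 880. So Q(zeta_1936) is a degree-880 Galois extension with Galois group (Z/1936Z)^*. By CRT, (Z/1936Z)^* ≅ (Z/16Z)^* × (Z/121Z)^*. Each prime-power unit group is (Z/16Z)^* ≅ Z/2Z × Z/4Z; (Z/121Z)^* ≅ Z/110Z. Hence Gal(Q(zeta_1936)/Q) ≅ Z/2Z × Z/4Z × Z/110Z.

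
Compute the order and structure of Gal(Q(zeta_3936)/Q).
|Gal(Q(zeta_3936)/Q)| = phi(3936) = 1280; group ≅ (Z/3936Z)^* ≅ Z/2Z × Z/2Z × Z/8Z × Z/40Z

The n-th cyclotomic polynomial Φ_3936(x) is the minimal polynomial of zeta_3936 over Q and has degree phi(3936) = 1280. So Q(zeta_3936) is a degree-1280 Galois extension with Galois group (Z/3936Z)^*. By CRT, (Z/3936Z)^* ≅ (Z/32Z)^* × (Z/3Z)^* × (Z/41Z)^*. Each prime-power unit group is (Z/32Z)^* ≅ Z/2Z × Z/8Z; (Z/3Z)^* ≅ Z/2Z; (Z/41Z)^* ≅ Z/40Z. Hence Gal(Q(zeta_3936)/Q) ≅ Z/2Z × Z/2Z × Z/8Z × Z/40Z.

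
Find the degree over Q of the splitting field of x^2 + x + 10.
[K:Q] = 2

The discriminant of x^2 + (1)*x + (10) is b^2 - 4c = 1 - (40) = -39. Since -39 is not a perfect square in Q, the polynomial is irreducible over Q. Its two roots generate a degree-2 extension, so [K:Q] = 2.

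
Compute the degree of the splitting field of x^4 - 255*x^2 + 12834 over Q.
[K:Q] = 4

f factors as (x^2 - 69)(x^2 - 186); the splitting field is K = Q(sqrt(69), sqrt(186)). Since 69, 186, and 12834 are all non-squares in Q, the three subfields Q(sqrt(69)), Q(sqrt(186)), Q(sqrt(12834)) are distinct degree-2 extensions, so [K:Q] = 4 (Klein four Galois group).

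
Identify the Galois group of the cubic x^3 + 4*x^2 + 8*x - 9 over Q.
Gal(K/Q) = S_3 (symmetric group of order 6)

Compute the discriminant of x^3 + (4)*x^2 + (8)*x + (-9): Δ = -6091. Since Δ is not a rational square, the Galois group is not contained in A_3; it must be the full S_3 (irreducibility of the cubic rules out anything smaller).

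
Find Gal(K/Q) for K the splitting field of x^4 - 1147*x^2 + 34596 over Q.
Gal(K/Q) = Z/2Z (cyclic of order 2)

f factors as (x^2 - 31)(x^2 - 1116), so the splitting field is K = Q(sqrt(31), sqrt(1116)). The squarefree part of 31 is 31 and the squarefree part of 1116 is also 31, so sqrt(31) and sqrt(1116) are both rational multiples of sqrt(31). Hence Q(sqrt(31)) = Q(sqrt(1116)) = Q(sqrt(31)), and the splitting field collapses to a single degree-2 extension with Galois group Z/2Z.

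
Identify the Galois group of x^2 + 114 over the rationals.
Gal(K/Q) = Z/2Z (cyclic of order 2)

x^2 + 114 is irreducible over Q since -114 is not a rational square. The splitting field Q(sqrt(-114)) has degree 2 over Q, and its unique nontrivial automorphism is sqrt(-114) ↦ -sqrt(-114). Hence Gal(Q(sqrt(-114))/Q) = Z/2Z.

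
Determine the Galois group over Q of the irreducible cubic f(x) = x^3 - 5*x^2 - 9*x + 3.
Gal(K/Q) = S_3 (symmetric group of order 6)

Compute the discriminant of x^3 + (-5)*x^2 + (-9)*x + (3): Δ = 8628. Since Δ is not a rational square, the Galois group is not contained in A_3; it must be the full S_3 (irreducibility of the cubic rules out anything smaller).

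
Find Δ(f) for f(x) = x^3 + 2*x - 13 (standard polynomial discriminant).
Δ = -4595

For a depressed cubic x^3 + p x + q the discriminant is Δ = -4 p^3 - 27 q^2 = -4*(2)^3 - 27*(-13)^2 = -32 - 4563 = -4595.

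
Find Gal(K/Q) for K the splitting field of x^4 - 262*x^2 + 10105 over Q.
Gal(K/Q) = V_4 (Klein four-group, Z/2Z × Z/2Z)

f factors as (x^2 - 215)(x^2 - 47), so the splitting field is K = Q(sqrt(215), sqrt(47)). The elements 215, 47, 10105 are all non-squares in Q, so sqrt(215) and sqrt(47) generate independent quadratic extensions. Thus [K:Q] = 4 and Gal(K/Q) is generated by the two order-2 automorphisms sqrt(215) ↦ -sqrt(215) and sqrt(47) ↦ -sqrt(47), giving V_4.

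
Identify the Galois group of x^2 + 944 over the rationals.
Gal(K/Q) = Z/2Z (cyclic of order 2)

x^2 + 944 is irreducible over Q since -944 is not a rational square. The splitting field Q(sqrt(-944)) has degree 2 over Q, and its unique nontrivial automorphism is sqrt(-944) ↦ -sqrt(-944). Hence Gal(Q(sqrt(-944))/Q) = Z/2Z.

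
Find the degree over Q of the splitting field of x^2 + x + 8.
[K:Q] = 2

The discriminant of x^2 + (1)*x + (8) is b^2 - 4c = 1 - (32) = -31. Since -31 is not a perfect square in Q, the polynomial is irreducible over Q. Its two roots generate a degree-2 extension, so [K:Q] = 2.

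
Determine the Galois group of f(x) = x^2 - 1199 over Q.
Gal(K/Q) = Z/2Z (cyclic of order 2)

x^2 - 1199 is irreducible over Q since 1199 is not a rational square. The splitting field Q(sqrt(1199)) has degree 2 over Q, and its unique nontrivial automorphism is sqrt(1199) ↦ -sqrt(1199). Hence Gal(Q(sqrt(1199))/Q) = Z/2Z.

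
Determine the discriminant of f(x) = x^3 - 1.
Δ = -27

For a depressed cubic x^3 + p x + q the discriminant is Δ = -4 p^3 - 27 q^2 = -4*(0)^3 - 27*(-1)^2 = 0 - 27 = -27.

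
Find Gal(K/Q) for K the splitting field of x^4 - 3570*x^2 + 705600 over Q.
Gal(K/Q) = Z/2Z (cyclic of order 2)

f factors as (x^2 - 210)(x^2 - 3360), so the splitting field is K = Q(sqrt(210), sqrt(3360)). The squarefree part of 210 is 210 and the squarefree part of 3360 is also 210, so sqrt(210) and sqrt(3360) are both rational multiples of sqrt(210). Hence Q(sqrt(210)) = Q(sqrt(3360)) = Q(sqrt(210)), and the splitting field collapses to a single degree-2 extension with Galois group Z/2Z.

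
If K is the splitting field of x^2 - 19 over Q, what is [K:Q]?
[K:Q] = 2

The polynomial x^2 - 19 is irreducible over Q since 19 is not a perfect square. Its splitting field is Q(sqrt(19)), which has degree 2 over Q.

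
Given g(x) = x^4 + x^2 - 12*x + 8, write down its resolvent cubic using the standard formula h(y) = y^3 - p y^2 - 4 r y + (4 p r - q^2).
h(y) = y^3 - y^2 - 32*y - 112

Identify coefficients: p = 1, q = -12, r = 8.
Plug into h(y) = y^3 - p y^2 - 4 r y + (4 p r - q^2):
  h(y) = y^3 - (1) y^2 - 4*(8) y + (4*(1)*(8) - (-12)^2)
       = y^3 + (-1) y^2 + (-32) y + (-112).
Simplifying: h(y) = y^3 - y^2 - 32*y - 112.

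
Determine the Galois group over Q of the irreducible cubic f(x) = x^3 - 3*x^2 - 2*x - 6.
Gal(K/Q) = S_3 (symmetric group of order 6)

Compute the discriminant of x^3 + (-3)*x^2 + (-2)*x + (-6): Δ = -2200. Since Δ is not a rational square, the Galois group is not contained in A_3; it must be the full S_3 (irreducibility of the cubic rules out anything smaller).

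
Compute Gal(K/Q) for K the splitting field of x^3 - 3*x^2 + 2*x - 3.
Gal(K/Q) = S_3 (symmetric group of order 6)

Compute the discriminant of x^3 + (-3)*x^2 + (2)*x + (-3): Δ = -239. Since Δ is not a rational square, the Galois group is not contained in A_3; it must be the full S_3 (irreducibility of the cubic rules out anything smaller).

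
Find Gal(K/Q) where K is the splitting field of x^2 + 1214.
Gal(K/Q) = Z/2Z (cyclic of order 2)

x^2 + 1214 is irreducible over Q since -1214 is not a rational square. The splitting field Q(sqrt(-1214)) has degree 2 over Q, and its unique nontrivial automorphism is sqrt(-1214) ↦ -sqrt(-1214). Hence Gal(Q(sqrt(-1214))/Q) = Z/2Z.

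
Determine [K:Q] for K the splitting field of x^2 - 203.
[K:Q] = 2

The polynomial x^2 - 203 is irreducible over Q since 203 is not a perfect square. Its splitting field is Q(sqrt(203)), which has degree 2 over Q.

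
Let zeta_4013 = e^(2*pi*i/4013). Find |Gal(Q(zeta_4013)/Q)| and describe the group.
|Gal(Q(zeta_4013)/Q)| = phi(4013) = 4012; group ≅ (Z/4013Z)^* ≅ Z/4012Z

The n-th cyclotomic polynomial Φ_4013(x) is the minimal polynomial of zeta_4013 over Q and has degree phi(4013) = 4012. So Q(zeta_4013) is a degree-4012 Galois extension with Galois group (Z/4013Z)^*. (Z/4013Z)^* is cyclic since 4013 is an odd prime power (or 4). Hence Gal(Q(zeta_4013)/Q) ≅ Z/4012Z.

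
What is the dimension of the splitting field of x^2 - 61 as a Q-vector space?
[K:Q] = 2

The polynomial x^2 - 61 is irreducible over Q since 61 is not a perfect square. Its splitting field is Q(sqrt(61)), which has degree 2 over Q.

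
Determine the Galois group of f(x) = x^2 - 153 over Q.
Gal(K/Q) = Z/2Z (cyclic of order 2)

x^2 - 153 is irreducible over Q since 153 is not a rational square. The splitting field Q(sqrt(153)) has degree 2 over Q, and its unique nontrivial automorphism is sqrt(153) ↦ -sqrt(153). Hence Gal(Q(sqrt(153))/Q) = Z/2Z.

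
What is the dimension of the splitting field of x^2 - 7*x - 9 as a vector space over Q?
[K:Q] = 2

The discriminant of x^2 + (-7)*x + (-9) is b^2 - 4c = 49 - (-36) = 85. Since 85 is not a perfect square in Q, the polynomial is irreducible over Q. Its two roots generate a degree-2 extension, so [K:Q] = 2.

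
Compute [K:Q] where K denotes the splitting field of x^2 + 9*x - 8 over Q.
[K:Q] = 2

The discriminant of x^2 + (9)*x + (-8) is b^2 - 4c = 81 - (-32) = 113. Since 113 is not a perfect square in Q, the polynomial is irreducible over Q. Its two roots generate a degree-2 extension, so [K:Q] = 2.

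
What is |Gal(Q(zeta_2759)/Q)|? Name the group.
|Gal(Q(zeta_2759)/Q)| = phi(2759) = 2640; group ≅ (Z/2759Z)^* ≅ Z/30Z × Z/88Z

The n-th cyclotomic polynomial Φ_2759(x) is the minimal polynomial of zeta_2759 over Q and has degree phi(2759) = 2640. So Q(zeta_2759) is a degree-2640 Galois extension with Galois group (Z/2759Z)^*. By CRT, (Z/2759Z)^* ≅ (Z/31Z)^* × (Z/89Z)^*. Each prime-power unit group is (Z/31Z)^* ≅ Z/30Z; (Z/89Z)^* ≅ Z/88Z. Hence Gal(Q(zeta_2759)/Q) ≅ Z/30Z × Z/88Z.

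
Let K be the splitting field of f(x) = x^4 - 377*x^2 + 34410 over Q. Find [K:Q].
[K:Q] = 4

f factors as (x^2 - 222)(x^2 - 155); the splitting field is K = Q(sqrt(222), sqrt(155)). Since 222, 155, and 34410 are all non-squares in Q, the three subfields Q(sqrt(222)), Q(sqrt(155)), Q(sqrt(34410)) are distinct degree-2 extensions, so [K:Q] = 4 (Klein four Galois group).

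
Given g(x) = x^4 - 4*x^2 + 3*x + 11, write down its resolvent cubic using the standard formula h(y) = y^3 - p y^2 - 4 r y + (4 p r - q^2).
h(y) = y^3 + 4*y^2 - 44*y - 185

Identify coefficients: p = -4, q = 3, r = 11.
Plug into h(y) = y^3 - p y^2 - 4 r y + (4 p r - q^2):
  h(y) = y^3 - (-4) y^2 - 4*(11) y + (4*(-4)*(11) - (3)^2)
       = y^3 + (4) y^2 + (-44) y + (-185).
Simplifying: h(y) = y^3 + 4*y^2 - 44*y - 185.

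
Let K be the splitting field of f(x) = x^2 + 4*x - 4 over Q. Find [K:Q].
[K:Q] = 2

The discriminant of x^2 + (4)*x + (-4) is b^2 - 4c = 16 - (-16) = 32. Since 32 is not a perfect square in Q, the polynomial is irreducible over Q. Its two roots generate a degree-2 extension, so [K:Q] = 2.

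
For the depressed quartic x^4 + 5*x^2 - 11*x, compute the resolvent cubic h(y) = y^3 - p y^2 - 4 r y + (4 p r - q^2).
h(y) = y^3 - 5*y^2 - 121

Identify coefficients: p = 5, q = -11, r = 0.
Plug into h(y) = y^3 - p y^2 - 4 r y + (4 p r - q^2):
  h(y) = y^3 - (5) y^2 - 4*(0) y + (4*(5)*(0) - (-11)^2)
       = y^3 + (-5) y^2 + (0) y + (-121).
Simplifying: h(y) = y^3 - 5*y^2 - 121.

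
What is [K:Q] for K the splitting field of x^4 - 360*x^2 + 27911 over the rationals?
[K:Q] = 4

f factors as (x^2 - 247)(x^2 - 113); the splitting field is K = Q(sqrt(247), sqrt(113)). Since 247, 113, and 27911 are all non-squares in Q, the three subfields Q(sqrt(247)), Q(sqrt(113)), Q(sqrt(27911)) are distinct degree-2 extensions, so [K:Q] = 4 (Klein four Galois group).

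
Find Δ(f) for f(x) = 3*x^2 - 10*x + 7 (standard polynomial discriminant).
Δ = 16

For a quadratic a x^2 + b x + c the discriminant is Δ = b^2 - 4ac = (-10)^2 - 4*(3)*(7) = 100 - (84) = 16.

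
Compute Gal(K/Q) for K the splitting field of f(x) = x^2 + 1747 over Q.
Gal(K/Q) = Z/2Z (cyclic of order 2)

x^2 + 1747 is irreducible over Q since -1747 is not a rational square. The splitting field Q(sqrt(-1747)) has degree 2 over Q, and its unique nontrivial automorphism is sqrt(-1747) ↦ -sqrt(-1747). Hence Gal(Q(sqrt(-1747))/Q) = Z/2Z.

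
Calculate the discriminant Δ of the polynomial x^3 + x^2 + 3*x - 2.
Δ = -307

For x^3 + a x^2 + b x + c the discriminant is Δ = 18 a b c - 4 a^3 c + a^2 b^2 - 4 b^3 - 27 c^2.
Plug a = 1, b = 3, c = -2:
  18*(1)*(3)*(-2) - 4*(1)^3*(-2) + (1)^2*(3)^2 - 4*(3)^3 - 27*(-2)^2
  = -108 + (8) + 9 + (-108) + (-108)
  = -307.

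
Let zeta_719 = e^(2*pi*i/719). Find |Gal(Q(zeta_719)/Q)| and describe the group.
|Gal(Q(zeta_719)/Q)| = phi(719) = 718; group ≅ (Z/719Z)^* ≅ Z/718Z

The n-th cyclotomic polynomial Φ_719(x) is the minimal polynomial of zeta_719 over Q and has degree phi(719) = 718. So Q(zeta_719) is a degree-718 Galois extension with Galois group (Z/719Z)^*. (Z/719Z)^* is cyclic since 719 is an odd prime power (or 4). Hence Gal(Q(zeta_719)/Q) ≅ Z/718Z.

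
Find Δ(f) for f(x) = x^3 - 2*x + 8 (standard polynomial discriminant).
Δ = -1696

For x^3 + a x^2 + b x + c the discriminant is Δ = 18 a b c - 4 a^3 c + a^2 b^2 - 4 b^3 - 27 c^2.
Plug a = 0, b = -2, c = 8:
  18*(0)*(-2)*(8) - 4*(0)^3*(8) + (0)^2*(-2)^2 - 4*(-2)^3 - 27*(8)^2
  = 0 + (0) + 0 + (32) + (-1728)
  = -1696.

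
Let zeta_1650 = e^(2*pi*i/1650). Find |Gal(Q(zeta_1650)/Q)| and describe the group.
|Gal(Q(zeta_1650)/Q)| = phi(1650) = 400; group ≅ (Z/1650Z)^* ≅ Z/2Z × Z/10Z × Z/20Z

The n-th cyclotomic polynomial Φ_1650(x) is the minimal polynomial of zeta_1650 over Q and has degree phi(1650) = 400. So Q(zeta_1650) is a degree-400 Galois extension with Galois group (Z/1650Z)^*. By CRT, (Z/1650Z)^* ≅ (Z/2Z)^* × (Z/3Z)^* × (Z/25Z)^* × (Z/11Z)^*. Each prime-power unit group is (Z/2Z)^* ≅ trivial group (order 1); (Z/3Z)^* ≅ Z/2Z; (Z/25Z)^* ≅ Z/20Z; (Z/11Z)^* ≅ Z/10Z. Hence Gal(Q(zeta_1650)/Q) ≅ Z/2Z × Z/10Z × Z/20Z.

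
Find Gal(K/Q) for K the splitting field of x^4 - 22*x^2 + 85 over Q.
Gal(K/Q) = V_4 (Klein four-group, Z/2Z × Z/2Z)

f factors as (x^2 - 5)(x^2 - 17), so the splitting field is K = Q(sqrt(5), sqrt(17)). The elements 5, 17, 85 are all non-squares in Q, so sqrt(5) and sqrt(17) generate independent quadratic extensions. Thus [K:Q] = 4 and Gal(K/Q) is generated by the two order-2 automorphisms sqrt(5) ↦ -sqrt(5) and sqrt(17) ↦ -sqrt(17), giving V_4.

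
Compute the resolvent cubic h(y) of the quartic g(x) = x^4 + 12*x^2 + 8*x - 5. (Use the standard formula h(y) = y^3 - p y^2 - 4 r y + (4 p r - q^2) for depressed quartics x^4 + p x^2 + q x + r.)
h(y) = y^3 - 12*y^2 + 20*y - 304

Identify coefficients: p = 12, q = 8, r = -5.
Plug into h(y) = y^3 - p y^2 - 4 r y + (4 p r - q^2):
  h(y) = y^3 - (12) y^2 - 4*(-5) y + (4*(12)*(-5) - (8)^2)
       = y^3 + (-12) y^2 + (20) y + (-304).
Simplifying: h(y) = y^3 - 12*y^2 + 20*y - 304.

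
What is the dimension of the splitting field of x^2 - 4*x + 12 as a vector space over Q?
[K:Q] = 2

The discriminant of x^2 + (-4)*x + (12) is b^2 - 4c = 16 - (48) = -32. Since -32 is not a perfect square in Q, the polynomial is irreducible over Q. Its two roots generate a degree-2 extension, so [K:Q] = 2.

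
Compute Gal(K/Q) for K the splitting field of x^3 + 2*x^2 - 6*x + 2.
Gal(K/Q) = S_3 (symmetric group of order 6)

Compute the discriminant of x^3 + (2)*x^2 + (-6)*x + (2): Δ = 404. Since Δ is not a rational square, the Galois group is not contained in A_3; it must be the full S_3 (irreducibility of the cubic rules out anything smaller).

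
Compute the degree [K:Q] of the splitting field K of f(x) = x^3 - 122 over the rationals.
[K:Q] = 6

x^3 - 122 has one real root r = 122^(1/3) and two complex roots r*zeta_3, r*zeta_3^2 where zeta_3 = e^(2*pi*i/3). The splitting field is Q(r, zeta_3). [Q(r):Q] = 3 and [Q(zeta_3):Q] = 2 with gcd = 1, so [Q(r, zeta_3):Q] = 3 * 2 = 6.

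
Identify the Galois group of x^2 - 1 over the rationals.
Gal(K/Q) = trivial group (order 1)

x^2 - 1 factors as (x - 1)(x + 1) over Q, so its splitting field is Q itself and the Galois group is trivial.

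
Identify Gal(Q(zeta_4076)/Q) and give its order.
|Gal(Q(zeta_4076)/Q)| = phi(4076) = 2036; group ≅ (Z/4076Z)^* ≅ Z/2Z × Z/1018Z

The n-th cyclotomic polynomial Φ_4076(x) is the minimal polynomial of zeta_4076 over Q and has degree phi(4076) = 2036. So Q(zeta_4076) is a degree-2036 Galois extension with Galois group (Z/4076Z)^*. By CRT, (Z/4076Z)^* ≅ (Z/4Z)^* × (Z/1019Z)^*. Each prime-power unit group is (Z/4Z)^* ≅ Z/2Z; (Z/1019Z)^* ≅ Z/1018Z. Hence Gal(Q(zeta_4076)/Q) ≅ Z/2Z × Z/1018Z.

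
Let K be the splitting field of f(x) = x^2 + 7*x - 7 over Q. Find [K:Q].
[K:Q] = 2

The discriminant of x^2 + (7)*x + (-7) is b^2 - 4c = 49 - (-28) = 77. Since 77 is not a perfect square in Q, the polynomial is irreducible over Q. Its two roots generate a degree-2 extension, so [K:Q] = 2.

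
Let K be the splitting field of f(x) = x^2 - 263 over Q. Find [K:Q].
[K:Q] = 2

The polynomial x^2 - 263 is irreducible over Q since 263 is not a perfect square. Its splitting field is Q(sqrt(263)), which has degree 2 over Q.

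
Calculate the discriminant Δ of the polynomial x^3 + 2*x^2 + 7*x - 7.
Δ = -4039

For x^3 + a x^2 + b x + c the discriminant is Δ = 18 a b c - 4 a^3 c + a^2 b^2 - 4 b^3 - 27 c^2.
Plug a = 2, b = 7, c = -7:
  18*(2)*(7)*(-7) - 4*(2)^3*(-7) + (2)^2*(7)^2 - 4*(7)^3 - 27*(-7)^2
  = -1764 + (224) + 196 + (-1372) + (-1323)
  = -4039.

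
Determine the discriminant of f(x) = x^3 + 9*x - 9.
Δ = -5103

For a depressed cubic x^3 + p x + q the discriminant is Δ = -4 p^3 - 27 q^2 = -4*(9)^3 - 27*(-9)^2 = -2916 - 2187 = -5103.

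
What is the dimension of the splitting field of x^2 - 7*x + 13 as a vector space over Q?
[K:Q] = 2

The discriminant of x^2 + (-7)*x + (13) is b^2 - 4c = 49 - (52) = -3. Since -3 is not a perfect square in Q, the polynomial is irreducible over Q. Its two roots generate a degree-2 extension, so [K:Q] = 2.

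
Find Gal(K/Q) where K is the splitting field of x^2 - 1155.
Gal(K/Q) = Z/2Z (cyclic of order 2)

x^2 - 1155 is irreducible over Q since 1155 is not a rational square. The splitting field Q(sqrt(1155)) has degree 2 over Q, and its unique nontrivial automorphism is sqrt(1155) ↦ -sqrt(1155). Hence Gal(Q(sqrt(1155))/Q) = Z/2Z.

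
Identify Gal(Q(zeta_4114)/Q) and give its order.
|Gal(Q(zeta_4114)/Q)| = phi(4114) = 1760; group ≅ (Z/4114Z)^* ≅ Z/16Z × Z/110Z

The n-th cyclotomic polynomial Φ_4114(x) is the minimal polynomial of zeta_4114 over Q and has degree phi(4114) = 1760. So Q(zeta_4114) is a degree-1760 Galois extension with Galois group (Z/4114Z)^*. By CRT, (Z/4114Z)^* ≅ (Z/2Z)^* × (Z/121Z)^* × (Z/17Z)^*. Each prime-power unit group is (Z/2Z)^* ≅ trivial group (order 1); (Z/121Z)^* ≅ Z/110Z; (Z/17Z)^* ≅ Z/16Z. Hence Gal(Q(zeta_4114)/Q) ≅ Z/16Z × Z/110Z.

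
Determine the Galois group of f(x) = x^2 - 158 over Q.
Gal(K/Q) = Z/2Z (cyclic of order 2)

x^2 - 158 is irreducible over Q since 158 is not a rational square. The splitting field Q(sqrt(158)) has degree 2 over Q, and its unique nontrivial automorphism is sqrt(158) ↦ -sqrt(158). Hence Gal(Q(sqrt(158))/Q) = Z/2Z.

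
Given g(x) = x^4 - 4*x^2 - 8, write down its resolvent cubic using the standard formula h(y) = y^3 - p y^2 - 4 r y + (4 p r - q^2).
h(y) = y^3 + 4*y^2 + 32*y + 128

Identify coefficients: p = -4, q = 0, r = -8.
Plug into h(y) = y^3 - p y^2 - 4 r y + (4 p r - q^2):
  h(y) = y^3 - (-4) y^2 - 4*(-8) y + (4*(-4)*(-8) - (0)^2)
       = y^3 + (4) y^2 + (32) y + (128).
Simplifying: h(y) = y^3 + 4*y^2 + 32*y + 128.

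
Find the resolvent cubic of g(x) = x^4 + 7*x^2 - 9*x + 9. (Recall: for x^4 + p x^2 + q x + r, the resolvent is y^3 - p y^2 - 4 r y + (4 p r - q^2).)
h(y) = y^3 - 7*y^2 - 36*y + 171

Identify coefficients: p = 7, q = -9, r = 9.
Plug into h(y) = y^3 - p y^2 - 4 r y + (4 p r - q^2):
  h(y) = y^3 - (7) y^2 - 4*(9) y + (4*(7)*(9) - (-9)^2)
       = y^3 + (-7) y^2 + (-36) y + (171).
Simplifying: h(y) = y^3 - 7*y^2 - 36*y + 171.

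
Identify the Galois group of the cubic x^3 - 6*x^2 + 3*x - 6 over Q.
Gal(K/Q) = S_3 (symmetric group of order 6)

Compute the discriminant of x^3 + (-6)*x^2 + (3)*x + (-6): Δ = -3996. Since Δ is not a rational square, the Galois group is not contained in A_3; it must be the full S_3 (irreducibility of the cubic rules out anything smaller).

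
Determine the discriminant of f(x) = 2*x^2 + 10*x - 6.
Δ = 148

For a quadratic a x^2 + b x + c the discriminant is Δ = b^2 - 4ac = (10)^2 - 4*(2)*(-6) = 100 - (-48) = 148.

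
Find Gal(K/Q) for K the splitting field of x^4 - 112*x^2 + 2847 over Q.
Gal(K/Q) = V_4 (Klein four-group, Z/2Z × Z/2Z)

f factors as (x^2 - 73)(x^2 - 39), so the splitting field is K = Q(sqrt(73), sqrt(39)). The elements 73, 39, 2847 are all non-squares in Q, so sqrt(73) and sqrt(39) generate independent quadratic extensions. Thus [K:Q] = 4 and Gal(K/Q) is generated by the two order-2 automorphisms sqrt(73) ↦ -sqrt(73) and sqrt(39) ↦ -sqrt(39), giving V_4.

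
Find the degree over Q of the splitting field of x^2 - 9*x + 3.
[K:Q] = 2

The discriminant of x^2 + (-9)*x + (3) is b^2 - 4c = 81 - (12) = 69. Since 69 is not a perfect square in Q, the polynomial is irreducible over Q. Its two roots generate a degree-2 extension, so [K:Q] = 2.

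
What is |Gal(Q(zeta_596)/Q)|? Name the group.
|Gal(Q(zeta_596)/Q)| = phi(596) = 296; group ≅ (Z/596Z)^* ≅ Z/2Z × Z/148Z

The n-th cyclotomic polynomial Φ_596(x) is the minimal polynomial of zeta_596 over Q and has degree phi(596) = 296. So Q(zeta_596) is a degree-296 Galois extension with Galois group (Z/596Z)^*. By CRT, (Z/596Z)^* ≅ (Z/4Z)^* × (Z/149Z)^*. Each prime-power unit group is (Z/4Z)^* ≅ Z/2Z; (Z/149Z)^* ≅ Z/148Z. Hence Gal(Q(zeta_596)/Q) ≅ Z/2Z × Z/148Z.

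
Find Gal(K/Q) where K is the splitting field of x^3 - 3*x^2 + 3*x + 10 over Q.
Gal(K/Q) = S_3 (symmetric group of order 6)

Compute the discriminant of x^3 + (-3)*x^2 + (3)*x + (10): Δ = -3267. Since Δ is not a rational square, the Galois group is not contained in A_3; it must be the full S_3 (irreducibility of the cubic rules out anything smaller).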